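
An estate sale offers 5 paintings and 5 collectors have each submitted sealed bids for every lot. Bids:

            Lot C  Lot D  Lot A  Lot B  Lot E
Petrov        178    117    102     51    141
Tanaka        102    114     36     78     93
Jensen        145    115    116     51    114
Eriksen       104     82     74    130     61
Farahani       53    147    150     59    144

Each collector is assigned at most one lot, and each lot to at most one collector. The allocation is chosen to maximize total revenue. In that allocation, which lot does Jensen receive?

Jensen receives Lot E.

Optimal: Petrov→Lot C ($178), Tanaka→Lot D ($114), Jensen→Lot E ($114), Eriksen→Lot B ($130), Farahani→Lot A ($150) — total 178+114+114+130+150 = $686.
Row-greedy (each collector in turn takes its best remaining lot) gives $682, worse by 4.
Next-best assignment: Petrov→Lot C, Tanaka→Lot D, Jensen→Lot A, Eriksen→Lot B, Farahani→Lot E = $682.
Swapping Petrov↔Farahani (Petrov→Lot A $102, Farahani→Lot C $53) loses 173.
Every other assignment is strictly worse.
Jensen's own top lot is Lot C ($145), but forcing Jensen→Lot C and reassigning the rest optimally gives only $680 — worse by 6.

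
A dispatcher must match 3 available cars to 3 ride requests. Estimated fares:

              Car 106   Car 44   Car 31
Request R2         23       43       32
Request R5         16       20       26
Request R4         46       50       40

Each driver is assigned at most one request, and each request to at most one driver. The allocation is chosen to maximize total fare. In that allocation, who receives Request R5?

Car 31 receives Request R5.

Optimal: Car 106→Request R4 ($46), Car 44→Request R2 ($43), Car 31→Request R5 ($26) — total 46+43+26 = $115.
Max-entry greedy (repeatedly take the single best remaining cell) gives $98, worse by 17.
Car 31's own top request is Request R4 ($40), but forcing Car 31→Request R4 and reassigning the rest optimally gives only $99 — worse by 16.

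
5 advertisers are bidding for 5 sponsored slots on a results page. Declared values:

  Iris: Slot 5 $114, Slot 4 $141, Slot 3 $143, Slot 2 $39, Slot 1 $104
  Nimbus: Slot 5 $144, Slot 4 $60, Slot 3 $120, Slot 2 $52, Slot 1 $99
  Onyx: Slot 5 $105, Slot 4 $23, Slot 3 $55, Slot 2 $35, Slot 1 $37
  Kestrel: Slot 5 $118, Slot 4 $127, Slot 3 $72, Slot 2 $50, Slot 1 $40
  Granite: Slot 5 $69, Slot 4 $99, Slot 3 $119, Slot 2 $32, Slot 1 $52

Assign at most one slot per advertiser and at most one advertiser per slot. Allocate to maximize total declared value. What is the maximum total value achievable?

Optimal: Iris→Slot 1 ($104), Nimbus→Slot 5 ($144), Onyx→Slot 2 ($35), Kestrel→Slot 4 ($127), Granite→Slot 3 ($119) — total 104+144+35+127+119 = $529.
Row-greedy (each advertiser in turn takes its best remaining slot) gives $483, worse by 46.
Swapping Onyx↔Iris (Onyx→Slot 1 $37, Iris→Slot 2 $39) loses 63.
No other one-to-one assignment exceeds $529.

Max total: $529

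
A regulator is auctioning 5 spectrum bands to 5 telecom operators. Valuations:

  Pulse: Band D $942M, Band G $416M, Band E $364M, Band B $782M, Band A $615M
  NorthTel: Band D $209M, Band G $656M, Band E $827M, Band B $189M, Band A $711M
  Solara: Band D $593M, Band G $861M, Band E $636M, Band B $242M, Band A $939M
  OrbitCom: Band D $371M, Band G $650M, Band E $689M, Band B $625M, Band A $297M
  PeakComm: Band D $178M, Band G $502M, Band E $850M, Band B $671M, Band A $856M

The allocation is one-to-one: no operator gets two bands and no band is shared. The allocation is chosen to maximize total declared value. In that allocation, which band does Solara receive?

Solara receives Band G.

This is a one-to-one assignment (maximum-weight bipartite matching).
Optimal: Pulse→Band D ($942M), NorthTel→Band E ($827M), Solara→Band G ($861M), OrbitCom→Band B ($625M), PeakComm→Band A ($856M) — total 942+827+861+625+856 = $4111M.
Max-entry greedy (repeatedly take the single best remaining cell) gives $4012M, worse by 99.
Next-best assignment: Pulse→Band D, NorthTel→Band E, Solara→Band A, OrbitCom→Band G, PeakComm→Band B = $4029M.
Solara's own top band is Band A ($939M), but forcing Solara→Band A and reassigning the rest optimally gives only $4029M — worse by 82.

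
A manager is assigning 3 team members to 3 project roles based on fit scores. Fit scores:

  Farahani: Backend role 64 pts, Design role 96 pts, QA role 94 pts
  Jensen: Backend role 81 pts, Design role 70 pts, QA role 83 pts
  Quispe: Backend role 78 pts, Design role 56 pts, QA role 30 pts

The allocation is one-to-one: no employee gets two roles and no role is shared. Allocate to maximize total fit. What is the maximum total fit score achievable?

Max total: 257 pts

Treat this as an assignment problem: match each employee to one role.
Optimal: Farahani→Design role (96 pts), Jensen→QA role (83 pts), Quispe→Backend role (78 pts) — total 96+83+78 = 257 pts.
Column-greedy (each role in turn goes to its best remaining employee) gives 207 pts, worse by 50.
No other one-to-one assignment exceeds 257 pts.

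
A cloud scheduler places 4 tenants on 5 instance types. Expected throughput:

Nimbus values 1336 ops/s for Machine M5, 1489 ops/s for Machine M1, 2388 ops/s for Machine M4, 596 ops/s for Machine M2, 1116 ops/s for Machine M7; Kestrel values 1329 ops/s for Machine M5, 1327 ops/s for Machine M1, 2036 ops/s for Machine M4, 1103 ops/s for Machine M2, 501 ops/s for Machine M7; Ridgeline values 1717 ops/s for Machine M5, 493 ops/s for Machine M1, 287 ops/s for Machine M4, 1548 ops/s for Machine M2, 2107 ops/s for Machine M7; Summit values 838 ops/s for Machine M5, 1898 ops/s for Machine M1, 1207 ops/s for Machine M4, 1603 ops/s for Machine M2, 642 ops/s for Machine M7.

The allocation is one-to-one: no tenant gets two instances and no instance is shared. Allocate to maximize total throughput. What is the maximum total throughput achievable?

Maximum total: 7722 ops/s

Optimal: Nimbus→Machine M4 (2388 ops/s), Kestrel→Machine M5 (1329 ops/s), Ridgeline→Machine M7 (2107 ops/s), Summit→Machine M1 (1898 ops/s) — total 2388+1329+2107+1898 = 7722 ops/s.
Column-greedy (each instance in turn goes to its best remaining tenant) gives 7106 ops/s, worse by 616.
Every other assignment is strictly worse.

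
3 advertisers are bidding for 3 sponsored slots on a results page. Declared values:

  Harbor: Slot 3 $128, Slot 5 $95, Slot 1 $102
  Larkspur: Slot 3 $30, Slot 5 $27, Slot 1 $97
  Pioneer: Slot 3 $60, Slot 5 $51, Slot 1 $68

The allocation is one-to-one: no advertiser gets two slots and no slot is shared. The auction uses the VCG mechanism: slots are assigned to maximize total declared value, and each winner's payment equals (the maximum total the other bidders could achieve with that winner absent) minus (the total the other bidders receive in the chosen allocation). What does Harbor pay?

Efficient allocation: Harbor→Slot 3 ($128), Larkspur→Slot 1 ($97), Pioneer→Slot 5 ($51); total welfare W = $276.
Harbor receives Slot 3 at value $128, so the others get W − 128 = $148.
Without Harbor: best allocation of the remaining 2 bidders over all 3 slots is Larkspur→Slot 1 ($97), Pioneer→Slot 3 ($60), total $157.
VCG payment = (others' best without Harbor) − (others' welfare with Harbor) = 157 − 148 = $9.

Harbor pays $9.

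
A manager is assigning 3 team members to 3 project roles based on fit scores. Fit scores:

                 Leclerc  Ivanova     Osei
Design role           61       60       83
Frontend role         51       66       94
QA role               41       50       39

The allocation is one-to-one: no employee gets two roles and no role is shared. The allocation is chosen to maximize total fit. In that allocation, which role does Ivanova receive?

Ivanova receives QA role.

Treat this as an assignment problem: match each employee to one role.
Optimal: Leclerc→Design role (61 pts), Ivanova→QA role (50 pts), Osei→Frontend role (94 pts) — total 61+50+94 = 205 pts.
Column-greedy (each role in turn goes to its best remaining employee) gives 190 pts, worse by 15.
Next-best assignment: Leclerc→QA role, Ivanova→Design role, Osei→Frontend role = 195 pts.
Every other assignment is strictly worse.
Ivanova's own top role is Frontend role (66 pts), but forcing Ivanova→Frontend role and reassigning the rest optimally gives only 190 pts — worse by 15.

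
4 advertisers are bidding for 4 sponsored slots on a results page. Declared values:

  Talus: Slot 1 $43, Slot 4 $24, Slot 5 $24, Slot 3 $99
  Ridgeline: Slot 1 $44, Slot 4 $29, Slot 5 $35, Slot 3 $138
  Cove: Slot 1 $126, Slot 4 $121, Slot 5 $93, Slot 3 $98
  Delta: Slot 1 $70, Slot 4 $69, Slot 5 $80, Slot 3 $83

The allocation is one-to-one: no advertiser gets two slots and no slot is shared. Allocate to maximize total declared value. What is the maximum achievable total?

This is the linear assignment problem.
Optimal: Talus→Slot 1 ($43), Ridgeline→Slot 3 ($138), Cove→Slot 4 ($121), Delta→Slot 5 ($80) — total 43+138+121+80 = $382.
Column-greedy (each slot in turn goes to its best remaining advertiser) gives $329, worse by 53.
Next-best assignment: Talus→Slot 4, Ridgeline→Slot 3, Cove→Slot 1, Delta→Slot 5 = $368.
Swapping Ridgeline↔Delta (Ridgeline→Slot 5 $35, Delta→Slot 3 $83) loses 100.

Maximum total: $382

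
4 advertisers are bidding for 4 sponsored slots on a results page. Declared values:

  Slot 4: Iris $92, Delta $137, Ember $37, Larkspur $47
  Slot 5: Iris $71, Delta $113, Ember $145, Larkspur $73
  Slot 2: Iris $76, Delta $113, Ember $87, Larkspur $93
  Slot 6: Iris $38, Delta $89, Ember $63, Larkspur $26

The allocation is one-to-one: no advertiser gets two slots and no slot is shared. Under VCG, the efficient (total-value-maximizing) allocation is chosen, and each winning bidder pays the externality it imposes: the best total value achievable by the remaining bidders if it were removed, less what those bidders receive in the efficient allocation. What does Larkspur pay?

Larkspur pays $32.

Efficient allocation: Iris→Slot 4 ($92), Delta→Slot 6 ($89), Ember→Slot 5 ($145), Larkspur→Slot 2 ($93); total welfare W = $419.
Larkspur receives Slot 2 at value $93, so the others get W − 93 = $326.
Without Larkspur: best allocation of the remaining 3 bidders over all 4 slots is Iris→Slot 2 ($76), Delta→Slot 4 ($137), Ember→Slot 5 ($145), total $358.
VCG payment = (others' best without Larkspur) − (others' welfare with Larkspur) = 358 − 326 = $32.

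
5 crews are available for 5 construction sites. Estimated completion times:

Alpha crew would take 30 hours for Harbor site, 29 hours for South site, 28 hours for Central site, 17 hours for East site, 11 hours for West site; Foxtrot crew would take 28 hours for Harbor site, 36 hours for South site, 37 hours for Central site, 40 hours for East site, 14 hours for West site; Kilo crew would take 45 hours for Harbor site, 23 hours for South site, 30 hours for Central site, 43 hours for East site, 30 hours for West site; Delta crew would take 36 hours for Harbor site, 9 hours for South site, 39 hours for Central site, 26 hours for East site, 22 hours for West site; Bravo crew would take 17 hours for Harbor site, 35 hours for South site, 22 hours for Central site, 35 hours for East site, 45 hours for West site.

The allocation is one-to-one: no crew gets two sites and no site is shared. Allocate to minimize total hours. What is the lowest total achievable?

Minimum total: 87 hours

Optimal: Alpha crew→East site (17 hours), Foxtrot crew→West site (14 hours), Kilo crew→Central site (30 hours), Delta crew→South site (9 hours), Bravo crew→Harbor site (17 hours) — total 17+14+30+9+17 = 87 hours.
Column-greedy (each site in turn goes to its cheapest remaining crew) gives 124 hours, worse by 37.
Swapping Bravo crew↔Foxtrot crew (Bravo crew→West site 45 hours, Foxtrot crew→Harbor site 28 hours) adds 42.
Checked against all permutations: 87 hours is optimal.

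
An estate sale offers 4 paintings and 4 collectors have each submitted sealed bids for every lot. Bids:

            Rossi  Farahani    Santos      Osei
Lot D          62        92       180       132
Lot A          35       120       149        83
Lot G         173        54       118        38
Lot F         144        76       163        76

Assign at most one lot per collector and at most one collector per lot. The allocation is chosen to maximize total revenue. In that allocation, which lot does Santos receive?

Santos receives Lot F.

Optimal: Rossi→Lot G ($173), Farahani→Lot A ($120), Santos→Lot F ($163), Osei→Lot D ($132) — total 173+120+163+132 = $588.
Next-best assignment: Rossi→Lot G, Farahani→Lot A, Santos→Lot D, Osei→Lot F = $549.
Swapping Osei↔Santos (Osei→Lot F $76, Santos→Lot D $180) loses 39.
Santos's own top lot is Lot D ($180), but forcing Santos→Lot D and reassigning the rest optimally gives only $549 — worse by 39.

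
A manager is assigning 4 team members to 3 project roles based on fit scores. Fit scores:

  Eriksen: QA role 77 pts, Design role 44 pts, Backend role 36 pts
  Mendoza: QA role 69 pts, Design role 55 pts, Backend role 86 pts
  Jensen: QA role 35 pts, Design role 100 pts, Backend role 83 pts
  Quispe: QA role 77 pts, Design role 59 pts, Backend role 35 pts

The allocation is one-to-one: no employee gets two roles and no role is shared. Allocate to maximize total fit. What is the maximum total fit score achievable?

Maximum total: 263 pts

Optimal: Eriksen→QA role (77 pts), Jensen→Design role (100 pts), Mendoza→Backend role (86 pts) — total 77+100+86 = 263 pts.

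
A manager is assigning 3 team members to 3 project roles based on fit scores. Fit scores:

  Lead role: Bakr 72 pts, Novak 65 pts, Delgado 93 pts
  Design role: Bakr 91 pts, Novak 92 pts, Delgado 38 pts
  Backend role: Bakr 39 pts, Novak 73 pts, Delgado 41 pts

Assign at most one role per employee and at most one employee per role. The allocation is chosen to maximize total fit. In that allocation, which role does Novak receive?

Novak receives Backend role.

Optimal: Bakr→Design role (91 pts), Novak→Backend role (73 pts), Delgado→Lead role (93 pts) — total 91+73+93 = 257 pts.
Column-greedy (each role in turn goes to its best remaining employee) gives 224 pts, worse by 33.
Checked against all permutations: 257 pts is optimal.
Novak's own top role is Design role (92 pts), but forcing Novak→Design role and reassigning the rest optimally gives only 224 pts — worse by 33.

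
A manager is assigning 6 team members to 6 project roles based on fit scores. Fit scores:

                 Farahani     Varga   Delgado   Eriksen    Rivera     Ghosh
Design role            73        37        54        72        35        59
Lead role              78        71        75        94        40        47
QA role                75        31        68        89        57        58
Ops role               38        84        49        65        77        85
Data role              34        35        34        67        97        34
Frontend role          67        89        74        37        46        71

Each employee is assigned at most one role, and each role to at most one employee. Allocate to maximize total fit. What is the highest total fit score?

Maximum total: 508 pts

Optimal: Farahani→Design role (73 pts), Varga→Frontend role (89 pts), Delgado→Lead role (75 pts), Eriksen→QA role (89 pts), Rivera→Data role (97 pts), Ghosh→Ops role (85 pts) — total 73+89+75+89+97+85 = 508 pts.
Row-greedy (each employee in turn takes its best remaining role) gives 489 pts, worse by 19.
Next-best assignment: Farahani→Design role, Varga→Frontend role, Delgado→QA role, Eriksen→Lead role, Rivera→Data role, Ghosh→Ops role = 506 pts.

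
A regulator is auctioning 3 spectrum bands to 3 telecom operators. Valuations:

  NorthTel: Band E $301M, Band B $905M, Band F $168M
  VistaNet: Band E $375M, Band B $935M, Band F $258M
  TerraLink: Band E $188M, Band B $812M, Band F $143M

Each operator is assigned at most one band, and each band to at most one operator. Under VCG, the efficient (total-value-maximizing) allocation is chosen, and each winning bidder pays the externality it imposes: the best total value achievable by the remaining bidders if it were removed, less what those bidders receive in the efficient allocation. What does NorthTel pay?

NorthTel pays $669M.

Efficient allocation: NorthTel→Band B ($905M), VistaNet→Band E ($375M), TerraLink→Band F ($143M); total welfare W = $1423M.
NorthTel receives Band B at value $905M, so the others get W − 905 = $518M.
Without NorthTel: best allocation of the remaining 2 bidders over all 3 bands is VistaNet→Band E ($375M), TerraLink→Band B ($812M), total $1187M.
VCG payment = (others' best without NorthTel) − (others' welfare with NorthTel) = 1187 − 518 = $669M.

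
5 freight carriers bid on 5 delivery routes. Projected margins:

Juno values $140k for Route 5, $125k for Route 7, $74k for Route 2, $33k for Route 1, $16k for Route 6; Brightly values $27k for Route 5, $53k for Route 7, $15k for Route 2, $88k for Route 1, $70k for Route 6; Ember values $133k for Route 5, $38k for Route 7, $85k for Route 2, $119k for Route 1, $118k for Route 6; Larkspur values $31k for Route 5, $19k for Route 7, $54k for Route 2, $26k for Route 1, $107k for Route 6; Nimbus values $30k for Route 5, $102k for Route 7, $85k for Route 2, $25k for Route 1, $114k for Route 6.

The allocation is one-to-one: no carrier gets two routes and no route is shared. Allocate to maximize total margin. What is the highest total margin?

Optimal: Juno→Route 7 ($125k), Brightly→Route 1 ($88k), Ember→Route 5 ($133k), Larkspur→Route 6 ($107k), Nimbus→Route 2 ($85k) — total 125+88+133+107+85 = $538k.
Column-greedy (each route in turn goes to its best remaining carrier) gives $522k, worse by 16.

Max total: $538k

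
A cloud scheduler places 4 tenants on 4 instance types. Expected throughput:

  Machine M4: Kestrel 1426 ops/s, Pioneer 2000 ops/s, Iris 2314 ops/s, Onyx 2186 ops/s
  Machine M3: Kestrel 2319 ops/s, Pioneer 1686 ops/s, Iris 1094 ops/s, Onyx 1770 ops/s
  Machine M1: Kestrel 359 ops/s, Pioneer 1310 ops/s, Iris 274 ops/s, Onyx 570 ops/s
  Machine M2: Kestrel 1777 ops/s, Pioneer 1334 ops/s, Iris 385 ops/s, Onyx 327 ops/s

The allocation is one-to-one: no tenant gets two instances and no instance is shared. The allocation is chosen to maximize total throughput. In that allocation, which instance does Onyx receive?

Onyx receives Machine M3.

This is a one-to-one assignment (maximum-weight bipartite matching).
Optimal: Kestrel→Machine M2 (1777 ops/s), Pioneer→Machine M1 (1310 ops/s), Iris→Machine M4 (2314 ops/s), Onyx→Machine M3 (1770 ops/s) — total 1777+1310+2314+1770 = 7171 ops/s.
Row-greedy (each tenant in turn takes its best remaining instance) gives 5274 ops/s, worse by 1897.
Swapping Iris↔Kestrel (Iris→Machine M2 385 ops/s, Kestrel→Machine M4 1426 ops/s) loses 2280.
Onyx's own top instance is Machine M4 (2186 ops/s), but forcing Onyx→Machine M4 and reassigning the rest optimally gives only 6367 ops/s — worse by 804.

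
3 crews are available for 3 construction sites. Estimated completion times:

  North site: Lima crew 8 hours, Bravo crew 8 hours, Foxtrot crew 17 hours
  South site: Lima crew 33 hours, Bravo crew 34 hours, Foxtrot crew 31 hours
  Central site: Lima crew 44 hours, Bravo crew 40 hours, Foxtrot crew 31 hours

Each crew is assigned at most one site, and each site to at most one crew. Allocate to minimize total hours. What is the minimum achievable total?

Min total: 72 hours

Optimal: Lima crew→South site (33 hours), Bravo crew→North site (8 hours), Foxtrot crew→Central site (31 hours) — total 33+8+31 = 72 hours.
Column-greedy (each site in turn goes to its cheapest remaining crew) gives 79 hours, worse by 7.
Next-best assignment: Lima crew→North site, Bravo crew→South site, Foxtrot crew→Central site = 73 hours.
Every other assignment is strictly worse.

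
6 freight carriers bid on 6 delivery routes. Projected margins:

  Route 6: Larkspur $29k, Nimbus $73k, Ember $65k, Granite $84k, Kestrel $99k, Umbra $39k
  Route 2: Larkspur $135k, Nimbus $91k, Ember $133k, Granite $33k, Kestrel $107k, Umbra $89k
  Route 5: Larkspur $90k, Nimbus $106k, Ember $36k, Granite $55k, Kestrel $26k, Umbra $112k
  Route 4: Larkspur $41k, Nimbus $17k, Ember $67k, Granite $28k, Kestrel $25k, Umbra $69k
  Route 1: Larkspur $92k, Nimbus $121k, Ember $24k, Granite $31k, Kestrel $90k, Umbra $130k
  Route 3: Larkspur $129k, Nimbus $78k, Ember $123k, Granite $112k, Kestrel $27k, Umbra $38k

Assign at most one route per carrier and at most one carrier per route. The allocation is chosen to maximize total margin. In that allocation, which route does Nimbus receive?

Nimbus receives Route 5.

Optimal: Larkspur→Route 2 ($135k), Nimbus→Route 5 ($106k), Ember→Route 4 ($67k), Granite→Route 3 ($112k), Kestrel→Route 6 ($99k), Umbra→Route 1 ($130k) — total 135+106+67+112+99+130 = $649k.
Max-entry greedy (repeatedly take the single best remaining cell) gives $621k, worse by 28.
Every other assignment is strictly worse.
Nimbus's own top route is Route 1 ($121k), but forcing Nimbus→Route 1 and reassigning the rest optimally gives only $646k — worse by 3.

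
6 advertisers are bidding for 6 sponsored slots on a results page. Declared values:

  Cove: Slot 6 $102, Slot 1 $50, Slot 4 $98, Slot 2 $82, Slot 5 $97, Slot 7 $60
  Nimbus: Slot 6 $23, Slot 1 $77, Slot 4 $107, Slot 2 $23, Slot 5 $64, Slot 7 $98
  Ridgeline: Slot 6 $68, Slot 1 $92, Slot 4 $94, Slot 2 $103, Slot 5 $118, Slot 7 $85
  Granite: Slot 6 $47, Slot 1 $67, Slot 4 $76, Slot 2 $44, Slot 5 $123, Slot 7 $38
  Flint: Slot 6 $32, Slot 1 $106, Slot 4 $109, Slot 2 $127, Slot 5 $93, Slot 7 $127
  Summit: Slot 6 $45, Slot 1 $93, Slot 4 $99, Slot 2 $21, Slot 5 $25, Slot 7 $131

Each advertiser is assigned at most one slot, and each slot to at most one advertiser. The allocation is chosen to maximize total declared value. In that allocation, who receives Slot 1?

Ridgeline receives Slot 1.

Optimal: Cove→Slot 6 ($102), Nimbus→Slot 4 ($107), Ridgeline→Slot 1 ($92), Granite→Slot 5 ($123), Flint→Slot 2 ($127), Summit→Slot 7 ($131) — total 102+107+92+123+127+131 = $682.
Row-greedy (each advertiser in turn takes its best remaining slot) gives $652, worse by 30.
Next-best assignment: Cove→Slot 6, Nimbus→Slot 4, Ridgeline→Slot 2, Granite→Slot 5, Flint→Slot 1, Summit→Slot 7 = $672.
Ridgeline's own top slot is Slot 5 ($118), but forcing Ridgeline→Slot 5 and reassigning the rest optimally gives only $652 — worse by 30.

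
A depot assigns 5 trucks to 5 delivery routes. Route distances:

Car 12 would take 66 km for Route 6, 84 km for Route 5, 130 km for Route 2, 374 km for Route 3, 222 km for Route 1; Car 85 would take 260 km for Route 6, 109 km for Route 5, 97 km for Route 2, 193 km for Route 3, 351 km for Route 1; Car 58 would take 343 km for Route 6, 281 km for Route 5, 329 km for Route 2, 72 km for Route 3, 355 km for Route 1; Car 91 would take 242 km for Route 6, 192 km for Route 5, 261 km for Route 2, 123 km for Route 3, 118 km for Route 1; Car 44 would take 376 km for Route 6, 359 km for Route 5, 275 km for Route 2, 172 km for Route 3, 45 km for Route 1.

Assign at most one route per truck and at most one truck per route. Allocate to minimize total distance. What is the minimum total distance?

Optimal: Car 12→Route 6 (66 km), Car 85→Route 2 (97 km), Car 58→Route 3 (72 km), Car 91→Route 5 (192 km), Car 44→Route 1 (45 km) — total 66+97+72+192+45 = 472 km.
Row-greedy (each truck in turn takes its cheapest remaining route) gives 712 km, worse by 240.
Checked against all permutations: 472 km is optimal.

Minimum total: 472 km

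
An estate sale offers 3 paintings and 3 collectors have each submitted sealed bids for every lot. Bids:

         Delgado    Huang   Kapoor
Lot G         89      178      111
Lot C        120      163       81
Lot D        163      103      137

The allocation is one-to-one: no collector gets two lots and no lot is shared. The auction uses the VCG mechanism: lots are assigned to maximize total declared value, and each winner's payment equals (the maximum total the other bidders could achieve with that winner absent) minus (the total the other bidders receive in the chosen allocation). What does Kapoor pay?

Kapoor pays $15.

Efficient allocation: Delgado→Lot D ($163), Huang→Lot C ($163), Kapoor→Lot G ($111); total welfare W = $437.
Kapoor receives Lot G at value $111, so the others get W − 111 = $326.
Without Kapoor: best allocation of the remaining 2 bidders over all 3 lots is Delgado→Lot D ($163), Huang→Lot G ($178), total $341.
VCG payment = (others' best without Kapoor) − (others' welfare with Kapoor) = 341 − 326 = $15.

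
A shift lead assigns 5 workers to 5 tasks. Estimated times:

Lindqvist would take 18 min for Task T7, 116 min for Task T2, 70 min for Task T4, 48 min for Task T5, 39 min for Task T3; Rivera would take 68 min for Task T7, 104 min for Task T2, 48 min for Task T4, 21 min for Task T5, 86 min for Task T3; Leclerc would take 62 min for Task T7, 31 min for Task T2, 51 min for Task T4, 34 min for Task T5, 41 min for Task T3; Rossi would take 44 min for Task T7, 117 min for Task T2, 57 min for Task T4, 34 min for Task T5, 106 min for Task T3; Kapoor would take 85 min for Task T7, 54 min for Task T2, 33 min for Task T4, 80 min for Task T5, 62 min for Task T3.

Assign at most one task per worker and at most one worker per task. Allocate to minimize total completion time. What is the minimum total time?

Optimal: Lindqvist→Task T3 (39 min), Rivera→Task T5 (21 min), Leclerc→Task T2 (31 min), Rossi→Task T7 (44 min), Kapoor→Task T4 (33 min) — total 39+21+31+44+33 = 168 min.
Min-entry greedy (repeatedly take the single cheapest remaining cell) gives 209 min, worse by 41.
No other one-to-one assignment undercuts 168 min.

Minimum total: 168 min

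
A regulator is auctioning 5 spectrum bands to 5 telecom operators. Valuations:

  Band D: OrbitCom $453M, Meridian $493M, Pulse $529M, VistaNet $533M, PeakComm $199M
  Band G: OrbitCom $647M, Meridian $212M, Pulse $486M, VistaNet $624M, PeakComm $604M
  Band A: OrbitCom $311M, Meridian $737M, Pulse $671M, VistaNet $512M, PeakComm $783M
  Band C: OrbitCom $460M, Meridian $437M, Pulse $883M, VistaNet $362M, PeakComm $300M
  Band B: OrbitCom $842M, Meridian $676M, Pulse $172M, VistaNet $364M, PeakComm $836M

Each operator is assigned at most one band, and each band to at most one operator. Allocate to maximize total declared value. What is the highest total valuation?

Maximum total: $3636M

Optimal: OrbitCom→Band G ($647M), Meridian→Band A ($737M), Pulse→Band C ($883M), VistaNet→Band D ($533M), PeakComm→Band B ($836M) — total 647+737+883+533+836 = $3636M.
Row-greedy (each operator in turn takes its best remaining band) gives $3285M, worse by 351.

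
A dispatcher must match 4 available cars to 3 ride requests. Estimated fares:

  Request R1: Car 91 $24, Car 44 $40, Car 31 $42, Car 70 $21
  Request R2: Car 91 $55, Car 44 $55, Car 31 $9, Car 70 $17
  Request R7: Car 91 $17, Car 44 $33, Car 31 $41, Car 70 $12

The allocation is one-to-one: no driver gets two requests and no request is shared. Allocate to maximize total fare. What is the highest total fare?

Max total: $136

Optimal: Car 44→Request R1 ($40), Car 91→Request R2 ($55), Car 31→Request R7 ($41) — total 40+55+41 = $136.
Max-entry greedy (repeatedly take the single best remaining cell) gives $130, worse by 6.
Swapping Car 31↔Car 44 (Car 31→Request R1 $42, Car 44→Request R7 $33) loses 6.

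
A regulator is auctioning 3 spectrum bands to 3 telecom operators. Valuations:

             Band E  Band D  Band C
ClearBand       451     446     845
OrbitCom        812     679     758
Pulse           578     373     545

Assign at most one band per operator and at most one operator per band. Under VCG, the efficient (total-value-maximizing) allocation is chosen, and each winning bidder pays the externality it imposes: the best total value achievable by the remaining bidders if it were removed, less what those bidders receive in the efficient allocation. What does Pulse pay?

Pulse pays $133M.

Efficient allocation: ClearBand→Band C ($845M), OrbitCom→Band D ($679M), Pulse→Band E ($578M); total welfare W = $2102M.
Pulse receives Band E at value $578M, so the others get W − 578 = $1524M.
Without Pulse: best allocation of the remaining 2 bidders over all 3 bands is ClearBand→Band C ($845M), OrbitCom→Band E ($812M), total $1657M.
VCG payment = (others' best without Pulse) − (others' welfare with Pulse) = 1657 − 1524 = $133M.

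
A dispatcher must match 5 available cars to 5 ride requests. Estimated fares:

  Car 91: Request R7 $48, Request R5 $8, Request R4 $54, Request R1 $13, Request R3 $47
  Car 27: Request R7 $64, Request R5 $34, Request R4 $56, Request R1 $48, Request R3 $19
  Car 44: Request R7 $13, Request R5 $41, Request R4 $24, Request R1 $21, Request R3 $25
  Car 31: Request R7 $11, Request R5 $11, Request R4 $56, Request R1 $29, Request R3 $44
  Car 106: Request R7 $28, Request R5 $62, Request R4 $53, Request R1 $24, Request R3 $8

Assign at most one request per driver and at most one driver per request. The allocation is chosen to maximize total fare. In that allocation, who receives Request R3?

Car 91 receives Request R3.

Treat this as an assignment problem: match each driver to one request.
Optimal: Car 91→Request R3 ($47), Car 27→Request R7 ($64), Car 44→Request R1 ($21), Car 31→Request R4 ($56), Car 106→Request R5 ($62) — total 47+64+21+56+62 = $250.
Checked against all permutations: $250 is optimal.
Car 91's own top request is Request R4 ($54), but forcing Car 91→Request R4 and reassigning the rest optimally gives only $245 — worse by 5.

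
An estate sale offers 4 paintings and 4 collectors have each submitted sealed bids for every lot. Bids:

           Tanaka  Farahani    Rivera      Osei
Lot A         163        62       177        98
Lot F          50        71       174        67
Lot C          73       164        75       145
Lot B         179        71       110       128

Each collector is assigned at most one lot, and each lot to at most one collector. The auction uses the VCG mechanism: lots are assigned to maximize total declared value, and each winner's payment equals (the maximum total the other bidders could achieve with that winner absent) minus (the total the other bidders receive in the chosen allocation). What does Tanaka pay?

Efficient allocation: Tanaka→Lot A ($163), Farahani→Lot C ($164), Rivera→Lot F ($174), Osei→Lot B ($128); total welfare W = $629.
Tanaka receives Lot A at value $163, so the others get W − 163 = $466.
Without Tanaka: best allocation of the remaining 3 bidders over all 4 lots is Farahani→Lot C ($164), Rivera→Lot A ($177), Osei→Lot B ($128), total $469.
VCG payment = (others' best without Tanaka) − (others' welfare with Tanaka) = 469 − 466 = $3.

Tanaka pays $3.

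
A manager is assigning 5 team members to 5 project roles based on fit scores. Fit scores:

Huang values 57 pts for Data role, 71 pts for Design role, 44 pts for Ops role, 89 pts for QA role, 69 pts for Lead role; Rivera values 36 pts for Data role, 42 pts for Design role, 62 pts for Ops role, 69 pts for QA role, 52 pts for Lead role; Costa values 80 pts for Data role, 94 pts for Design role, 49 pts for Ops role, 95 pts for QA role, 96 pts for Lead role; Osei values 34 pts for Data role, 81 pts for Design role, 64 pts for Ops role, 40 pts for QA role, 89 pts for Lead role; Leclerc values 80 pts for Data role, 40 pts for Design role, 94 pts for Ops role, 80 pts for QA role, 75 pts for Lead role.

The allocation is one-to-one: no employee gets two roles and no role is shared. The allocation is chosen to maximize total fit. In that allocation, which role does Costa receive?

Costa receives Design role.

Optimal: Huang→QA role (89 pts), Rivera→Ops role (62 pts), Costa→Design role (94 pts), Osei→Lead role (89 pts), Leclerc→Data role (80 pts) — total 89+62+94+89+80 = 414 pts.
Max-entry greedy (repeatedly take the single best remaining cell) gives 396 pts, worse by 18.
Next-best assignment: Huang→QA role, Rivera→Ops role, Costa→Lead role, Osei→Design role, Leclerc→Data role = 408 pts.
Swapping Costa↔Rivera (Costa→Ops role 49 pts, Rivera→Design role 42 pts) loses 65.
No other one-to-one assignment exceeds 414 pts.
Costa's own top role is Lead role (96 pts), but forcing Costa→Lead role and reassigning the rest optimally gives only 408 pts — worse by 6.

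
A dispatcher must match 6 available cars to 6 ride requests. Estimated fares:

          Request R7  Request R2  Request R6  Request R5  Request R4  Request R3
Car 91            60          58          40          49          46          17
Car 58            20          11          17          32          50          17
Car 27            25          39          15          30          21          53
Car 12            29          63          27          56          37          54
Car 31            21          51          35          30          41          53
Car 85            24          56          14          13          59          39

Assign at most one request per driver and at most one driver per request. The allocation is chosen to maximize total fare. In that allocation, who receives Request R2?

Car 85 receives Request R2.

This is a one-to-one assignment (maximum-weight bipartite matching).
Optimal: Car 91→Request R7 ($60), Car 58→Request R4 ($50), Car 27→Request R3 ($53), Car 12→Request R5 ($56), Car 31→Request R6 ($35), Car 85→Request R2 ($56) — total 60+50+53+56+35+56 = $310.
Column-greedy (each request in turn goes to its best remaining driver) gives $302, worse by 8.
Swapping Car 91↔Car 85 (Car 91→Request R2 $58, Car 85→Request R7 $24) loses 34.
No other one-to-one assignment exceeds $310.
Car 85's own top request is Request R4 ($59), but forcing Car 85→Request R4 and reassigning the rest optimally gives only $302 — worse by 8.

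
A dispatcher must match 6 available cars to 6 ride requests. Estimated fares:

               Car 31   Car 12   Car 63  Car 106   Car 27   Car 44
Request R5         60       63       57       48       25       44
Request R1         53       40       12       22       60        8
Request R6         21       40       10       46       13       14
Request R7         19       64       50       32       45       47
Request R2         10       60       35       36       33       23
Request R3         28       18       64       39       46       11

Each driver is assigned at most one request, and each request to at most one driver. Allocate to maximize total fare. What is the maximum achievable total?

Maximum total: $337

Treat this as an assignment problem: match each driver to one request.
Optimal: Car 31→Request R5 ($60), Car 12→Request R2 ($60), Car 63→Request R3 ($64), Car 106→Request R6 ($46), Car 27→Request R1 ($60), Car 44→Request R7 ($47) — total 60+60+64+46+60+47 = $337.
Max-entry greedy (repeatedly take the single best remaining cell) gives $317, worse by 20.
Next-best assignment: Car 31→Request R5, Car 12→Request R7, Car 63→Request R3, Car 106→Request R6, Car 27→Request R1, Car 44→Request R2 = $317.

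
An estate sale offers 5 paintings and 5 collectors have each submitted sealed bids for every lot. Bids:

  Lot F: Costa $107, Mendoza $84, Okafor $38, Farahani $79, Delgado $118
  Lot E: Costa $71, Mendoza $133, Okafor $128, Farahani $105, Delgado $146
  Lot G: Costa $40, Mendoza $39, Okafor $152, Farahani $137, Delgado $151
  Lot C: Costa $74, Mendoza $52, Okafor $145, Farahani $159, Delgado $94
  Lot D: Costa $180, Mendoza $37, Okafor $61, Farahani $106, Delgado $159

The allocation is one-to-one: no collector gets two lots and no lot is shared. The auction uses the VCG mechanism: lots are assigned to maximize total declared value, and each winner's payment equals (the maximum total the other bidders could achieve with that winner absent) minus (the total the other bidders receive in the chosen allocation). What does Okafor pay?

Okafor pays $33.

Efficient allocation: Costa→Lot D ($180), Mendoza→Lot E ($133), Okafor→Lot G ($152), Farahani→Lot C ($159), Delgado→Lot F ($118); total welfare W = $742.
Okafor receives Lot G at value $152, so the others get W − 152 = $590.
Without Okafor: best allocation of the remaining 4 bidders over all 5 lots is Costa→Lot D ($180), Mendoza→Lot E ($133), Farahani→Lot C ($159), Delgado→Lot G ($151), total $623.
VCG payment = (others' best without Okafor) − (others' welfare with Okafor) = 623 − 590 = $33.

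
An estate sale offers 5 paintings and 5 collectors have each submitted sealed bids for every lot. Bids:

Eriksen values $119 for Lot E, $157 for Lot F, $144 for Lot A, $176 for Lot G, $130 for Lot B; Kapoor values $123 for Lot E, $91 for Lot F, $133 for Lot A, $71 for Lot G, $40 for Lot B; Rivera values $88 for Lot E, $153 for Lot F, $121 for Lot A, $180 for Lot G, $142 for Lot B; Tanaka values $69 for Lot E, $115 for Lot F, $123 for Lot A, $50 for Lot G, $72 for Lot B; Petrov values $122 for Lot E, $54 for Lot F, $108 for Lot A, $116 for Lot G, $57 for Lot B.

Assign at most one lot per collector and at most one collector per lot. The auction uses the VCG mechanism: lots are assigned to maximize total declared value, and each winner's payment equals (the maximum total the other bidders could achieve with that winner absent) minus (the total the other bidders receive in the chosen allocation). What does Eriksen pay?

Efficient allocation: Eriksen→Lot G ($176), Kapoor→Lot A ($133), Rivera→Lot B ($142), Tanaka→Lot F ($115), Petrov→Lot E ($122); total welfare W = $688.
Eriksen receives Lot G at value $176, so the others get W − 176 = $512.
Without Eriksen: best allocation of the remaining 4 bidders over all 5 lots is Kapoor→Lot A ($133), Rivera→Lot G ($180), Tanaka→Lot F ($115), Petrov→Lot E ($122), total $550.
VCG payment = (others' best without Eriksen) − (others' welfare with Eriksen) = 550 − 512 = $38.

Eriksen pays $38.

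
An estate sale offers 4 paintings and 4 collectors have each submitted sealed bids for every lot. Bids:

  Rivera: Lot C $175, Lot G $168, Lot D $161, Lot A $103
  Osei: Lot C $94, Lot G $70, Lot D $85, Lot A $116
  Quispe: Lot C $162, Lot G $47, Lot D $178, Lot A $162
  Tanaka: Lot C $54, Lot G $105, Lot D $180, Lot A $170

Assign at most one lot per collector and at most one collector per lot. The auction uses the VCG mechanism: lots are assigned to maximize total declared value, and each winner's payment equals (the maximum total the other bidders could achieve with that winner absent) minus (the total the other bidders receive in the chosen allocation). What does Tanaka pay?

Tanaka pays $23.

Efficient allocation: Rivera→Lot G ($168), Osei→Lot A ($116), Quispe→Lot C ($162), Tanaka→Lot D ($180); total welfare W = $626.
Tanaka receives Lot D at value $180, so the others get W − 180 = $446.
Without Tanaka: best allocation of the remaining 3 bidders over all 4 lots is Rivera→Lot C ($175), Osei→Lot A ($116), Quispe→Lot D ($178), total $469.
VCG payment = (others' best without Tanaka) − (others' welfare with Tanaka) = 469 − 446 = $23.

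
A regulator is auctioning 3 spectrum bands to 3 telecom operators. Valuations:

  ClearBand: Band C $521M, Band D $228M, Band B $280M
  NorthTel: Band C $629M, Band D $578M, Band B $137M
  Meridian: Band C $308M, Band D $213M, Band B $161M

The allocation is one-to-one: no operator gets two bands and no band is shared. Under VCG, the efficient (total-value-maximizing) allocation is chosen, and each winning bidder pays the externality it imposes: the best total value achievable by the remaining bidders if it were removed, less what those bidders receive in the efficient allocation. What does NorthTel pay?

Efficient allocation: ClearBand→Band C ($521M), NorthTel→Band D ($578M), Meridian→Band B ($161M); total welfare W = $1260M.
NorthTel receives Band D at value $578M, so the others get W − 578 = $682M.
Without NorthTel: best allocation of the remaining 2 bidders over all 3 bands is ClearBand→Band C ($521M), Meridian→Band D ($213M), total $734M.
VCG payment = (others' best without NorthTel) − (others' welfare with NorthTel) = 734 − 682 = $52M.

NorthTel pays $52M.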